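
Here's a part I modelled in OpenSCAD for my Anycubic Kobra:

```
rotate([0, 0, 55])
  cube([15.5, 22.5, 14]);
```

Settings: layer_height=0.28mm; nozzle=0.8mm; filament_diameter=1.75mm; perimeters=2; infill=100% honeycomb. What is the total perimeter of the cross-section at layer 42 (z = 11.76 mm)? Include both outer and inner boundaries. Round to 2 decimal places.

76.00 mm

At z = 11.76 mm: the cube (footprint 15.5×22.5) is included at this height (perimeter 76.00 mm); (whole slice rotated 55° about Z — lengths, areas and connectivity unchanged). Overall, the cross-section is a single solid region. Total boundary length (outer) = 76.00 mm.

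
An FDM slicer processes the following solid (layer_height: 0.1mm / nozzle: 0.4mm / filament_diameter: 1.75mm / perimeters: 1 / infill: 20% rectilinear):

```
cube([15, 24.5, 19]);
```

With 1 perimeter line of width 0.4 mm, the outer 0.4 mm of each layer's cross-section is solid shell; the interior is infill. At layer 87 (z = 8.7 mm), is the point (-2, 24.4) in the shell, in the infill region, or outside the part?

At z = 8.7 mm: the cube (footprint 15×24.5) is included at this height. Overall, the cross-section is a single solid region. The nearest boundary edge runs (0.00, 24.50)→(0.00, 0.00); distance from the point to it = 2.00 mm. The point is not inside any of the regions above, so it lies outside the cross-section (2.00 mm from the nearest boundary).

outside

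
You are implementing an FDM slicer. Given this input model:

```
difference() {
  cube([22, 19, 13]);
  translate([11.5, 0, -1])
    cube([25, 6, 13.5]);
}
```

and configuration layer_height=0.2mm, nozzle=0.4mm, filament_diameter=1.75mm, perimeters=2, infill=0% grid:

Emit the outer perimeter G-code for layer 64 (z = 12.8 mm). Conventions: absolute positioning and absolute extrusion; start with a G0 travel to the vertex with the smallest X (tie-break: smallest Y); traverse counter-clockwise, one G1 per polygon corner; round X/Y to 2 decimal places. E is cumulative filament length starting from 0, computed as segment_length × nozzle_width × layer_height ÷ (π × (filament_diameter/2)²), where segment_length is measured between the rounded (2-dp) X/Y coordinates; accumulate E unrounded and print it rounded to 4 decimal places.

G0 X0.00 Y0.00 Z12.80
G1 X22.00 Y0.00 E0.7317
G1 X22.00 Y19.00 E1.3637
G1 X0.00 Y19.00 E2.0954
G1 X0.00 Y0.00 E2.7273

At z = 12.8 mm: the cube is present — its section is the full 22×19 rectangle; the cube at (11.5, 0) is absent (z outside [-1, 12.5]); After the difference (first − rest): none of the subtracted shapes is present at this height, so the 22×19 cube is unchanged — 1 connected region. The outline is a single polygon with 4 vertices. Extrusion per mm of travel: 0.4 × 0.2 / (π × 0.875²) = 0.033260. Accumulating E over each segment gives final E = 2.7273.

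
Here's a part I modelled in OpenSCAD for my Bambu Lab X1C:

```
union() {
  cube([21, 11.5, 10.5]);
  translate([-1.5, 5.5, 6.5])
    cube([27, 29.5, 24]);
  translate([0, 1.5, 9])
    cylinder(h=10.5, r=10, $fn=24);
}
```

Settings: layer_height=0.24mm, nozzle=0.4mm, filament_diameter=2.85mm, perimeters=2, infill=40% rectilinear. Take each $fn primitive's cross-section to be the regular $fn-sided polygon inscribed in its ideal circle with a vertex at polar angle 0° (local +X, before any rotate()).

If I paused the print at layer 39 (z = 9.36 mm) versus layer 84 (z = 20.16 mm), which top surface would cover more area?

Layer 39 (z = 9.36): the cube (footprint 21×11.5) is included at this height (area 241.50 mm²); the cube at (-1.5, 5.5) (footprint 27×29.5) is included at this height (area 796.50 mm²); the r=10 cylinder at (0, 1.5) gives a regular 24-gon of circumradius 10 (constant along its height) (area = (24/2)·10.000²·sin(360°/24) = 310.58 mm²); Merging all regions: the regions partially overlap — summed areas 1348.58 mm² minus the doubly-counted overlap 227.35 mm² gives 1121.23 mm² — area = 1121.23 mm². So its area = 1121.23 mm². Layer 84 (z = 20.16): the cube does not reach this height (z outside [0, 10.5]); the cube at (-1.5, 5.5) is present — its section is the full 27×29.5 rectangle (area 796.50 mm²); the cylinder at (0, 1.5) does not reach this height (z outside [9, 19.5]); Combining (union): only the 27×29.5 cube at (-1.5, 5.5) is present, so the union is just that shape — area = 796.50 mm². So its area = 796.50 mm². Layer 39 is larger (1121.23 vs 796.50 mm²).

layer 39 (z = 9.36 mm)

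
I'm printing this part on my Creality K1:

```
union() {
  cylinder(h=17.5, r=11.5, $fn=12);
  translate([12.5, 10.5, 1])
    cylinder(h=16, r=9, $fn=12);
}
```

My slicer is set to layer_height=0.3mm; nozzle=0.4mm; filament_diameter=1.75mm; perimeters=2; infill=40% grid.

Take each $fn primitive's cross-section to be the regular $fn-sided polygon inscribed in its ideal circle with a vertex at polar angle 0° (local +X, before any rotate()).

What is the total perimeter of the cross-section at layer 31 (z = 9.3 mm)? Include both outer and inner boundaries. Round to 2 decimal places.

102.62 mm

At z = 9.3 mm: the r=11.5 cylinder gives a regular 12-gon of circumradius 11.5 (constant along its height) (perimeter = 2·12·11.500·sin(180°/12) = 71.43 mm); the r=9 cylinder at (12.5, 10.5) contributes a regular 12-gon of circumradius 9 (perimeter = 2·12·9.000·sin(180°/12) = 55.90 mm); Merging all regions: the regions partially overlap (shared area 28.91 mm²), so the edge portions inside another operand are dropped and the merged outline is re-measured after clipping — boundary = 102.62 mm. Overall, the cross-section is a single solid region. Total boundary length (outer) = 102.62 mm.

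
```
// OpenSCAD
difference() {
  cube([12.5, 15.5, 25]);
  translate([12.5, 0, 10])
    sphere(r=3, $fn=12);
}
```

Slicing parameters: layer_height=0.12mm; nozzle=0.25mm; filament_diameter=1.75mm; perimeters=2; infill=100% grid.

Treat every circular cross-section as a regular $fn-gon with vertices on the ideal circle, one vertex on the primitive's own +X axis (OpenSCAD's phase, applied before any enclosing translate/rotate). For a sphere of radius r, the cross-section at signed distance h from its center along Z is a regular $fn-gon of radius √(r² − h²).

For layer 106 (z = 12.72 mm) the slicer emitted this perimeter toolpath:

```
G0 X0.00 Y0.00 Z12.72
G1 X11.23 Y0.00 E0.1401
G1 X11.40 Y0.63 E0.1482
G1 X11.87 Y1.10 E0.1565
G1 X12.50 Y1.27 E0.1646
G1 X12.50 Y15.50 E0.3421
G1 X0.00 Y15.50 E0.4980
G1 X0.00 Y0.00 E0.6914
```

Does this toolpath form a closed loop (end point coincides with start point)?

yes

Start point (G0): (0.00, 0.00). End point (last G1): the path returns to the start — closed.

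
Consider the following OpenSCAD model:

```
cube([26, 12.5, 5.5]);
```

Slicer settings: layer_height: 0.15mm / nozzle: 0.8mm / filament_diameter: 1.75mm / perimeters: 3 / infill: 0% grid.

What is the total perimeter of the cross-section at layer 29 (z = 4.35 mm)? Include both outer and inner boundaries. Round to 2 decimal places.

At z = 4.35 mm: the cube is present — its section is the full 26×12.5 rectangle (perimeter 77.00 mm). Overall, the cross-section is a single solid region. Total boundary length (outer) = 77.00 mm.

77.00 mm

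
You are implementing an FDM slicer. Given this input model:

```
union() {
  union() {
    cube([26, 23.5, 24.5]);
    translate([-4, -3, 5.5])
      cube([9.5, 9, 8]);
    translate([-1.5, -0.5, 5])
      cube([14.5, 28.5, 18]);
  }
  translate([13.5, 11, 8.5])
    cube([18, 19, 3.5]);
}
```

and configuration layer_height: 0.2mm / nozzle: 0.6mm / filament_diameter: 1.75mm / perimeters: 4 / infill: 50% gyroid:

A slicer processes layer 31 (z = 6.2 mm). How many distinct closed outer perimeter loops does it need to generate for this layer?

1

At z = 6.2 mm: the 26×23.5 cube contributes its full rectangle; the cube at (-4, -3) (footprint 9.5×9) is included at this height; the 14.5×28.5 cube at (-1.5, -0.5) contributes its full rectangle; Merging all regions: the regions partially overlap (shared area 351.00 mm²), so overlapping operands fuse into one piece — 1 connected region; the cube at (13.5, 11) does not reach this height (z outside [8.5, 12]); Merging all regions: only the result so far is present, so the union is just that shape — 1 connected region. The result has 1 disconnected region.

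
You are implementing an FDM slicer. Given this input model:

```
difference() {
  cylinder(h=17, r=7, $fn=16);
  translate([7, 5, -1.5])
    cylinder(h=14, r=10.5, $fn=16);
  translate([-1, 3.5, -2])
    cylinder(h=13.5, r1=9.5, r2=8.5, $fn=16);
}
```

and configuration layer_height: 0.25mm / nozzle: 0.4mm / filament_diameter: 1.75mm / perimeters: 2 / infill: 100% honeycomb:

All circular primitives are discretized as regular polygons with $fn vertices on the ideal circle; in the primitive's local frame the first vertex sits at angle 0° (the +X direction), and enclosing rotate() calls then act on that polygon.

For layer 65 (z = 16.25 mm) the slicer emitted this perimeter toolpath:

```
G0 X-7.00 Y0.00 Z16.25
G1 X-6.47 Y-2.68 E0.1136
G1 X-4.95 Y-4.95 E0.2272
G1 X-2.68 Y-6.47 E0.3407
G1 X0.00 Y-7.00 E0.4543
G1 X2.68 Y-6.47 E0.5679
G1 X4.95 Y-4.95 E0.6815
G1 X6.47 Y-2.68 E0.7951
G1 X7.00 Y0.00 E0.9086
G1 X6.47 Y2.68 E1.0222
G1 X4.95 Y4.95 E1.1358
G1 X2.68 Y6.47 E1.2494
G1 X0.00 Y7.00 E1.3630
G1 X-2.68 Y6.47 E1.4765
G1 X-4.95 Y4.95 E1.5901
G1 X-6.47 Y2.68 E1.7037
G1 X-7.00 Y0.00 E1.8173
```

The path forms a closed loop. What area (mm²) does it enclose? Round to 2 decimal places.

150.08 mm²

Apply the shoelace formula to the sequence of (X, Y) vertices; enclosed area = 150.08 mm².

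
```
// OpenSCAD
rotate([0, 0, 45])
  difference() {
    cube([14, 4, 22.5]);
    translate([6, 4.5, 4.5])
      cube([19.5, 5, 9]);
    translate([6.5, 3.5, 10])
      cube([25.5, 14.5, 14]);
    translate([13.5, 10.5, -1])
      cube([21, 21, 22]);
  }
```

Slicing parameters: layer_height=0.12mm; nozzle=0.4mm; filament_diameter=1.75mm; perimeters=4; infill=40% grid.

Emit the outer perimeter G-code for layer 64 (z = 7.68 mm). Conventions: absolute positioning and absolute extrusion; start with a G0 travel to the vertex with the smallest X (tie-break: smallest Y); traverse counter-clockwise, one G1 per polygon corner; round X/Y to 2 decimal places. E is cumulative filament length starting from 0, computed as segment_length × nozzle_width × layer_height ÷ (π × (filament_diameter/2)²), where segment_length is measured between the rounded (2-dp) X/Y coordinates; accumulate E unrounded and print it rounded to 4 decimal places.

G0 X-2.83 Y2.83 Z7.68
G1 X0.00 Y0.00 E0.0799
G1 X9.90 Y9.90 E0.3593
G1 X7.07 Y12.73 E0.4391
G1 X-2.83 Y2.83 E0.7185

At z = 7.68 mm: the 14×4 cube contributes its full rectangle; the cube at (6, 4.5) is present — its section is the full 19.5×5 rectangle; the cube at (6.5, 3.5) is not intersected at this z (z outside [10, 24]); the cube at (13.5, 10.5) is present — its section is the full 21×21 rectangle; After the difference (first − rest): starting from the 14×4 cube, the 19.5×5 cube at (6, 4.5) misses the remaining region (no effect); the 21×21 cube at (13.5, 10.5) misses the remaining region (no effect) — 1 connected region; (whole slice rotated 45° about Z — lengths, areas and connectivity unchanged). The outline is a single polygon with 4 vertices. Extrusion per mm of travel: 0.4 × 0.12 / (π × 0.875²) = 0.019956. Accumulating E over each segment gives final E = 0.7185.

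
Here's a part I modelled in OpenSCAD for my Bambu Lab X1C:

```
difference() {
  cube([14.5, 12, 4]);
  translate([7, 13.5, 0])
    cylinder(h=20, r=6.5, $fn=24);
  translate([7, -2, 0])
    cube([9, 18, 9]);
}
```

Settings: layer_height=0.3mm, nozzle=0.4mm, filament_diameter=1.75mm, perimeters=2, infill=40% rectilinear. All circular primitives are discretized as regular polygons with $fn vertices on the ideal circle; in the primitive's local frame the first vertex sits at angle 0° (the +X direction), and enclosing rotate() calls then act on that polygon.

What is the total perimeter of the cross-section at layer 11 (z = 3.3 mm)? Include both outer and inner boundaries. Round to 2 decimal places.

35.37 mm

At z = 3.3 mm: the 14.5×12 cube contributes its full rectangle (perimeter 53.00 mm); the r=6.5 cylinder at (7, 13.5) gives a regular 24-gon of circumradius 6.5 (constant along its height) (perimeter = 2·24·6.500·sin(180°/24) = 40.72 mm); the 9×18 cube at (7, -2) contributes its full rectangle (perimeter 54.00 mm); Subtracting the remaining from the first: starting from the 14.5×12 cube, the r=6.5 cylinder at (7, 13.5) partially overlaps it — only the 46.41 mm² overlap (of its 131.22 mm²) is removed, clipping the outline; the 9×18 cube at (7, -2) partially overlaps it — only the 66.80 mm² overlap (of its 162.00 mm²) is removed, clipping the outline — boundary = 35.37 mm. Overall, the cross-section is a single solid region. Total boundary length (outer) = 35.37 mm.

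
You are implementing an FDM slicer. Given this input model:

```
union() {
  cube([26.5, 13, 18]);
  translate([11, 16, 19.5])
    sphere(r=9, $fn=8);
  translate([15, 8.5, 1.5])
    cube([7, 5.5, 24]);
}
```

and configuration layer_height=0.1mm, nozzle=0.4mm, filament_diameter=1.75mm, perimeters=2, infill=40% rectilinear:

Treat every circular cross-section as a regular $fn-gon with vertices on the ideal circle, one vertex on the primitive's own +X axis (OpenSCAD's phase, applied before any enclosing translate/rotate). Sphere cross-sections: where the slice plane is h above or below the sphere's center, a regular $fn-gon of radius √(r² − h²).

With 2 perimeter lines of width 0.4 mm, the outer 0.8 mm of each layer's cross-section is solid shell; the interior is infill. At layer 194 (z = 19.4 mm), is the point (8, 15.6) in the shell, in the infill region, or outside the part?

infill

At z = 19.4 mm: the cube does not reach this height (z outside [0, 18]); the r=9 sphere at (11, 16) slices to a regular 8-gon of circumradius 8.999 (√(r²−h²) with h=0.1 from center); the cube at (15, 8.5) is present — its section is the full 7×5.5 rectangle; Combining (union): the regions partially overlap (shared area 15.41 mm²), so overlapping operands fuse into one piece — 1 connected region. Overall, the cross-section is a single solid region. The nearest boundary edge runs (4.64, 9.64)→(2.00, 16.00); distance from the point to it = 5.39 mm. The point is inside the cross-section and 5.39 mm from the nearest boundary — more than the 0.8 mm shell width (2 × 0.4), so it's in the infill interior.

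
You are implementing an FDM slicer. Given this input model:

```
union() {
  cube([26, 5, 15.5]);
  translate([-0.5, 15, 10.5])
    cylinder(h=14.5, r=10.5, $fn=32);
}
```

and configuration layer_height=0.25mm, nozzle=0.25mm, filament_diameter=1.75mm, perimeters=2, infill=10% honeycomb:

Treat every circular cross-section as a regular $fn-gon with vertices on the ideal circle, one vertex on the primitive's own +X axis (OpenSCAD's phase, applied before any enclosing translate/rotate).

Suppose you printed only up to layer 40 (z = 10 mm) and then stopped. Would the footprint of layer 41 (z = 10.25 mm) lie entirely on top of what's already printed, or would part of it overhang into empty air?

Compare the two slices. At z = 10: the 26×5 cube contributes its full rectangle (area 130.00 mm²); the cylinder at (-0.5, 15) is absent (z outside [10.5, 25]); Merging all regions: only the 26×5 cube is present, so the union is just that shape — area = 130.00 mm². At z = 10.25: the cube (footprint 26×5) is included at this height (area 130.00 mm²); the cylinder at (-0.5, 15) does not reach this height (z outside [10.5, 25]); Merging all regions: only the 26×5 cube is present, so the union is just that shape — area = 130.00 mm². Checking containment: the cross-section at z = 10.25 is a subset of the cross-section at z = 10.

entirely on top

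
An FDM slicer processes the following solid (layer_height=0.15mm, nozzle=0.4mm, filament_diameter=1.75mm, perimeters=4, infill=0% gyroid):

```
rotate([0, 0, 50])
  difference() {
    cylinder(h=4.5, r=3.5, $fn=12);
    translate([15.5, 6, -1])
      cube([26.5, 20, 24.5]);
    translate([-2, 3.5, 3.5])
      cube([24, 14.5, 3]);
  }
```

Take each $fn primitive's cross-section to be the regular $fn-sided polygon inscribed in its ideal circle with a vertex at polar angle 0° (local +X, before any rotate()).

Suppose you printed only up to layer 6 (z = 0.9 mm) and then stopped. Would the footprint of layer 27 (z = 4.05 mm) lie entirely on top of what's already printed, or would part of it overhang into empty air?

Compare the two slices. At z = 0.9: the r=3.5 cylinder contributes a regular 12-gon of circumradius 3.5 (area = (12/2)·3.500²·sin(360°/12) = 36.75 mm²); the 26.5×20 cube at (15.5, 6) contributes its full rectangle (area 530.00 mm²); the cube at (-2, 3.5) is not intersected at this z (z outside [3.5, 6.5]); After the difference (first − rest): starting from the r=3.5 cylinder (36.75 mm²), the 26.5×20 cube at (15.5, 6) misses the remaining region (no effect) — area = 36.75 mm²; (whole slice rotated 50° about Z — lengths, areas and connectivity unchanged). At z = 4.05: the cylinder: section is a regular 12-gon, circumradius r=3.5 (area = (12/2)·3.500²·sin(360°/12) = 36.75 mm²); the cube at (15.5, 6) is present — its section is the full 26.5×20 rectangle (area 530.00 mm²); the 24×14.5 cube at (-2, 3.5) contributes its full rectangle (area 348.00 mm²); After the difference (first − rest): starting from the r=3.5 cylinder (36.75 mm²), the 26.5×20 cube at (15.5, 6) misses the remaining region (no effect); the 24×14.5 cube at (-2, 3.5) misses the remaining region (no effect) — area = 36.75 mm²; (rotated 50° about Z; rotation is an isometry so areas/perimeters/island counts are preserved). Checking containment: the cross-section at z = 4.05 is a subset of the cross-section at z = 0.9.

entirely on top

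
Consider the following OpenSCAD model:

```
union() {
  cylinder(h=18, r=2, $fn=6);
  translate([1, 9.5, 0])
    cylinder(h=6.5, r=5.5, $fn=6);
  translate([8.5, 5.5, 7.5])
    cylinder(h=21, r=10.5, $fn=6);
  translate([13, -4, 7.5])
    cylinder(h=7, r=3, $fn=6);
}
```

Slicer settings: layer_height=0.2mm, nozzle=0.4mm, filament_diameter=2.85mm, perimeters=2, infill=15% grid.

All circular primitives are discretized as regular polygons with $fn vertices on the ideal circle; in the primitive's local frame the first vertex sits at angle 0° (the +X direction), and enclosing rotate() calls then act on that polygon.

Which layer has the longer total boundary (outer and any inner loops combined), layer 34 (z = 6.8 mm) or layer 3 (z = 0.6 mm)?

layer 3 (z = 0.6 mm)

Layer 34 (z = 6.8): the r=2 cylinder gives a regular 6-gon of circumradius 2 (constant along its height) (perimeter = 2·6·2.000·sin(180°/6) = 12.00 mm); the cylinder at (1, 9.5) is absent (z outside [0, 6.5]); the cylinder at (8.5, 5.5) is not intersected at this z (z outside [7.5, 28.5]); the cylinder at (13, -4) is not intersected at this z (z outside [7.5, 14.5]); Merging all regions: only the r=2 cylinder is present, so the union is just that shape — boundary = 12.00 mm. So its perimeter = 12.00 mm. Layer 3 (z = 0.6): the cylinder: section is a regular 6-gon, circumradius r=2 (perimeter = 2·6·2.000·sin(180°/6) = 12.00 mm); the r=5.5 cylinder at (1, 9.5) contributes a regular 6-gon of circumradius 5.5 (perimeter = 2·6·5.500·sin(180°/6) = 33.00 mm); the cylinder at (8.5, 5.5) does not reach this height (z outside [7.5, 28.5]); the cylinder at (13, -4) does not reach this height (z outside [7.5, 14.5]); Taking the union: the 2 present regions are separate (no shared area or edge), so areas and boundary lengths simply add and each stays a separate island — boundary = 45.00 mm. So its perimeter = 45.00 mm. Layer 3 is larger (45.00 vs 12.00 mm).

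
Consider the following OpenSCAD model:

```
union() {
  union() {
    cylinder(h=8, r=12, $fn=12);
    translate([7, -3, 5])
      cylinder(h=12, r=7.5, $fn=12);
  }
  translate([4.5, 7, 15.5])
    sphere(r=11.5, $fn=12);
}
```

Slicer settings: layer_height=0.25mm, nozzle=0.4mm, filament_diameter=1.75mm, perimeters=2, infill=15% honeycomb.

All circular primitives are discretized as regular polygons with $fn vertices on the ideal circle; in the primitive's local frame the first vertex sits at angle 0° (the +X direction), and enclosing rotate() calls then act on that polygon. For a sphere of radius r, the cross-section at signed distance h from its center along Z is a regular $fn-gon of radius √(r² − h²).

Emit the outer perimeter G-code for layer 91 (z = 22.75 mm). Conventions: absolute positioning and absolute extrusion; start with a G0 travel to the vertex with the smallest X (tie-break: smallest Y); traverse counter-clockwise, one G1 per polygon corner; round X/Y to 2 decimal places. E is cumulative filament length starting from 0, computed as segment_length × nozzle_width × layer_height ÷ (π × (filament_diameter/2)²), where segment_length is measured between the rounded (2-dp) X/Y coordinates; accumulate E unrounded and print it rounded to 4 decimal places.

G0 X-4.43 Y7.00 Z22.75
G1 X-3.23 Y2.54 E0.1920
G1 X0.04 Y-0.73 E0.3843
G1 X4.50 Y-1.93 E0.5763
G1 X8.96 Y-0.73 E0.7683
G1 X12.23 Y2.54 E0.9606
G1 X13.43 Y7.00 E1.1526
G1 X12.23 Y11.46 E1.3446
G1 X8.96 Y14.73 E1.5369
G1 X4.50 Y15.93 E1.7289
G1 X0.04 Y14.73 E1.9209
G1 X-3.23 Y11.46 E2.1132
G1 X-4.43 Y7.00 E2.3052

At z = 22.75 mm: the cylinder is not intersected at this z (z outside [0, 8]); the cylinder at (7, -3) does not reach this height (z outside [5, 17]); Merging all regions: nothing is present at this height; the sphere at (4.5, 7): section is a regular 12-gon, circumradius = √(r²−h²) = √(11.5²−7.25²) = 8.927; Taking the union: only the r=11.5 sphere at (4.5, 7) is present, so the union is just that shape — 1 connected region. The outline is a single polygon with 12 vertices. Extrusion per mm of travel: 0.4 × 0.25 / (π × 0.875²) = 0.041575. Accumulating E over each segment gives final E = 2.3052.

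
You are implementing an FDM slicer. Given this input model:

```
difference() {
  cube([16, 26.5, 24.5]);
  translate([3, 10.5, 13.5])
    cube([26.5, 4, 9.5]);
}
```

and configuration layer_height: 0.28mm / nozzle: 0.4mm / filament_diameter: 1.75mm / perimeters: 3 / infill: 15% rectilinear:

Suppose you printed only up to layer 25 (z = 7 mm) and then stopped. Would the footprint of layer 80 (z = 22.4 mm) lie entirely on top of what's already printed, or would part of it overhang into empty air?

entirely on top

Compare the two slices. At z = 7: the cube is present — its section is the full 16×26.5 rectangle (area 424.00 mm²); the cube at (3, 10.5) is absent (z outside [13.5, 23]); Subtracting the remaining from the first: none of the subtracted shapes is present at this height, so the 16×26.5 cube is unchanged — area = 424.00 mm². At z = 22.4: the cube is present — its section is the full 16×26.5 rectangle (area 424.00 mm²); the 26.5×4 cube at (3, 10.5) contributes its full rectangle (area 106.00 mm²); Subtracting the remaining from the first: starting from the 16×26.5 cube (424.00 mm²), the 26.5×4 cube at (3, 10.5) partially overlaps it — only the 52.00 mm² overlap (of its 106.00 mm²) is removed, clipping the outline — area = 372.00 mm². Checking containment: the cross-section at z = 22.4 is a subset of the cross-section at z = 7.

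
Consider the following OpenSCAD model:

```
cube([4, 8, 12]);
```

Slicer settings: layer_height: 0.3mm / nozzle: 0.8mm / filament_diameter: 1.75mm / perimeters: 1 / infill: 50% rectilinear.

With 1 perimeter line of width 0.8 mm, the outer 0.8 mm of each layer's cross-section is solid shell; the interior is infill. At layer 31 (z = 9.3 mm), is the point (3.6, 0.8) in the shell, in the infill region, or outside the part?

At z = 9.3 mm: the cube is present — its section is the full 4×8 rectangle. Overall, the cross-section is a single solid region. The nearest boundary edge runs (4.00, 0.00)→(4.00, 8.00); distance from the point to it = 0.40 mm. The point is inside the cross-section, 0.40 mm from the nearest boundary — within the 0.8 mm shell band (1 × 0.8).

shell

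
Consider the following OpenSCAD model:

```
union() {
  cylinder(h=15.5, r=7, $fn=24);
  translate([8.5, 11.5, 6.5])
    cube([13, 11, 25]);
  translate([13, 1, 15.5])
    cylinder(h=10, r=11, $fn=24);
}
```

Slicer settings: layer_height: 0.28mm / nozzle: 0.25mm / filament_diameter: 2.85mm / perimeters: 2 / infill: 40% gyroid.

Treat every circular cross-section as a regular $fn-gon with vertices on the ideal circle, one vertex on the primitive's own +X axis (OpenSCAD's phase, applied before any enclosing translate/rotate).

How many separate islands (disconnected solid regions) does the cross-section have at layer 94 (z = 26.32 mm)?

At z = 26.32 mm: the cylinder does not reach this height (z outside [0, 15.5]); the 13×11 cube at (8.5, 11.5) contributes its full rectangle; the cylinder at (13, 1) is not intersected at this z (z outside [15.5, 25.5]); Taking the union: only the 13×11 cube at (8.5, 11.5) is present, so the union is just that shape — 1 connected region. Overall, the cross-section is a single solid region. Island count = 1.

1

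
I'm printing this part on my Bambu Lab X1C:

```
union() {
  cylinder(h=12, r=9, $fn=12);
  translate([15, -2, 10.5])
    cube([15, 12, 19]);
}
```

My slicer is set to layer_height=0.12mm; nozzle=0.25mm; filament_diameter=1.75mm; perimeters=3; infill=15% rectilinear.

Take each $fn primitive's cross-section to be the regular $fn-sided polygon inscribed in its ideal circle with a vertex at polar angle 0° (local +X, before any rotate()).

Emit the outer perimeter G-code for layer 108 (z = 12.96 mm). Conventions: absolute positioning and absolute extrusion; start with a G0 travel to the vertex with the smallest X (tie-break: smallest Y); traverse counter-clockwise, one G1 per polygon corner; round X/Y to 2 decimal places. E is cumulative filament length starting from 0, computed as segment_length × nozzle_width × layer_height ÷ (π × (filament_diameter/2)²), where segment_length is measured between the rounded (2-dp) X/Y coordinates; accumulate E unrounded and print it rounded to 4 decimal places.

G0 X15.00 Y-2.00 Z12.96
G1 X30.00 Y-2.00 E0.1871
G1 X30.00 Y10.00 E0.3368
G1 X15.00 Y10.00 E0.5238
G1 X15.00 Y-2.00 E0.6735

At z = 12.96 mm: the cylinder is not intersected at this z (z outside [0, 12]); the cube at (15, -2) is present — its section is the full 15×12 rectangle; Merging all regions: only the 15×12 cube at (15, -2) is present, so the union is just that shape — 1 connected region. The outline is a single polygon with 4 vertices. Extrusion per mm of travel: 0.25 × 0.12 / (π × 0.875²) = 0.012473. Accumulating E over each segment gives final E = 0.6735.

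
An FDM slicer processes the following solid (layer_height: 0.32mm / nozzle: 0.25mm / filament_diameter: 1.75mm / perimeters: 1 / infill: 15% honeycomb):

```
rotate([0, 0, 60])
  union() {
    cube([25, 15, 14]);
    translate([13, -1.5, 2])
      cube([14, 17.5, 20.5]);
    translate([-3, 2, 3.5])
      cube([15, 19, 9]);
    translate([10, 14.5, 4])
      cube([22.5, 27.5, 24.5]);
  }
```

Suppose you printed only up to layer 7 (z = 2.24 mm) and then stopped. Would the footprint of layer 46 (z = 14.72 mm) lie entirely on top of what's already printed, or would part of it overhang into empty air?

Compare the two slices. At z = 2.24: the cube (footprint 25×15) is included at this height (area 375.00 mm²); the cube at (13, -1.5) (footprint 14×17.5) is included at this height (area 245.00 mm²); the cube at (-3, 2) is absent (z outside [3.5, 12.5]); the cube at (10, 14.5) is not intersected at this z (z outside [4, 28.5]); Merging all regions: the regions partially overlap — summed areas 620.00 mm² minus the doubly-counted overlap 180.00 mm² gives 440.00 mm² — area = 440.00 mm²; (whole slice rotated 60° about Z — lengths, areas and connectivity unchanged). At z = 14.72: the cube is not intersected at this z (z outside [0, 14]); the cube at (13, -1.5) is present — its section is the full 14×17.5 rectangle (area 245.00 mm²); the cube at (-3, 2) is not intersected at this z (z outside [3.5, 12.5]); the cube at (10, 14.5) is present — its section is the full 22.5×27.5 rectangle (area 618.75 mm²); Taking the union: the regions partially overlap — summed areas 863.75 mm² minus the doubly-counted overlap 21.00 mm² gives 842.75 mm² — area = 842.75 mm²; (rotated 60° about Z; rotation is an isometry so areas/perimeters/island counts are preserved). Checking containment: at z = 14.72 the cross-section extends beyond the z = 2.24 cross-section by about 596.25 mm².

part overhangs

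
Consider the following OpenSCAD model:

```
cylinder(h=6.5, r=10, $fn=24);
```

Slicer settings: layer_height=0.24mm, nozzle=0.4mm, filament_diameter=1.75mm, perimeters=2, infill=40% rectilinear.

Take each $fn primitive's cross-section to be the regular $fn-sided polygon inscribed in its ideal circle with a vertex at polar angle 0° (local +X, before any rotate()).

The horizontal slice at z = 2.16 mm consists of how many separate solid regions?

1

At z = 2.16 mm: the cylinder: section is a regular 24-gon, circumradius r=10. The result has 1 disconnected region.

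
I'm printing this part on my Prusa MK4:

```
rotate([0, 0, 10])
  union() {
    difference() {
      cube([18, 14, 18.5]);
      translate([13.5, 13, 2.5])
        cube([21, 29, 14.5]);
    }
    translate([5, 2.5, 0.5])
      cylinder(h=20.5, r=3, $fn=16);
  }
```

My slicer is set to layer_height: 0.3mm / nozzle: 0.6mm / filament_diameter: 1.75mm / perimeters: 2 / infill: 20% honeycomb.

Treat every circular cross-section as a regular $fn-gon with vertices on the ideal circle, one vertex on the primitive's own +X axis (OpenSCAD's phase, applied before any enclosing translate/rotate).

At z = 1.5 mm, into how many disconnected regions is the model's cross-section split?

At z = 1.5 mm: the cube (footprint 18×14) is included at this height; the cube at (13.5, 13) is absent (z outside [2.5, 17]); After the difference (first − rest): none of the subtracted shapes is present at this height, so the 18×14 cube is unchanged — 1 connected region; the r=3 cylinder at (5, 2.5) contributes a regular 16-gon of circumradius 3; Taking the union: the regions partially overlap (shared area 26.56 mm²), so overlapping operands fuse into one piece — 1 connected region; (rotated 10° about Z; rotation is an isometry so areas/perimeters/island counts are preserved). The result has 1 disconnected region.

1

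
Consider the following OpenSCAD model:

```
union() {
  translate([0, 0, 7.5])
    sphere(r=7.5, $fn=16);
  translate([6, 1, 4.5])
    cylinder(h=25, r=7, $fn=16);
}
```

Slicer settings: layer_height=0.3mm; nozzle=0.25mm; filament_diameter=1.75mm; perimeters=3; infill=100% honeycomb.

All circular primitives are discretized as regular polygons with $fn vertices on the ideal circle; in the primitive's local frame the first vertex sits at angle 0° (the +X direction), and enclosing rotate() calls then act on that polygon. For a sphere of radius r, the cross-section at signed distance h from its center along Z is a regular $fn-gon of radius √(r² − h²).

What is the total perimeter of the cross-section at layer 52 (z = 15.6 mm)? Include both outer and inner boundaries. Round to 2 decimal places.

At z = 15.6 mm: the sphere does not reach this height (|z−center|=8.100 > r=7.5); the cylinder at (6, 1): section is a regular 16-gon, circumradius r=7 (perimeter = 2·16·7.000·sin(180°/16) = 43.70 mm); Taking the union: only the r=7 cylinder at (6, 1) is present, so the union is just that shape — boundary = 43.70 mm. Overall, the cross-section is a single solid region. Total boundary length (outer) = 43.70 mm.

43.70 mm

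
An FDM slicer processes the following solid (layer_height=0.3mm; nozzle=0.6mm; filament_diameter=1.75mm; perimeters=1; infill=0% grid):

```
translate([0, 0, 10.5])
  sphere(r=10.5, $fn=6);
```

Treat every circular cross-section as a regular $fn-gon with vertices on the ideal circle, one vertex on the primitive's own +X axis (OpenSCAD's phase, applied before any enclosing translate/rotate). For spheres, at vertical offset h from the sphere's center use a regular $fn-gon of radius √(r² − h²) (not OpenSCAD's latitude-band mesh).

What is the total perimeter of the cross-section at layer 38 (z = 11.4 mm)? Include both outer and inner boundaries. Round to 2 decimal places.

At z = 11.4 mm: the sphere: section is a regular 6-gon, circumradius = √(r²−h²) = √(10.5²−0.9²) = 10.461 (perimeter = 2·6·10.461·sin(180°/6) = 62.77 mm). Overall, the cross-section is a single solid region. Total boundary length (outer) = 62.77 mm.

62.77 mm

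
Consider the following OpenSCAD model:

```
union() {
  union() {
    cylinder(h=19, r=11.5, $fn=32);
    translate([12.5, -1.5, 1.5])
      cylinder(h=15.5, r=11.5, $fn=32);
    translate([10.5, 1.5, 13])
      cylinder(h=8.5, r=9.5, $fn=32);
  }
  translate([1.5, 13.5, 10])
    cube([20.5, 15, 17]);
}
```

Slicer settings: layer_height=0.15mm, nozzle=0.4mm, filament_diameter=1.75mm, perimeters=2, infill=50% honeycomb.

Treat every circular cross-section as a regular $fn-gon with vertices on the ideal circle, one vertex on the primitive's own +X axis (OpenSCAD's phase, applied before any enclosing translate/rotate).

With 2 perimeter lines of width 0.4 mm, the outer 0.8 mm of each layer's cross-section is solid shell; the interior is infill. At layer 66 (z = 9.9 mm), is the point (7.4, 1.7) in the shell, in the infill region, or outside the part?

At z = 9.9 mm: the r=11.5 cylinder gives a regular 32-gon of circumradius 11.5 (constant along its height); the r=11.5 cylinder at (12.5, -1.5) contributes a regular 32-gon of circumradius 11.5; the cylinder at (10.5, 1.5) is not intersected at this z (z outside [13, 21.5]); Merging all regions: the regions partially overlap (shared area 139.42 mm²), so overlapping operands fuse into one piece — 1 connected region; the cube at (1.5, 13.5) is not intersected at this z (z outside [10, 27]); Taking the union: only that combined region is present, so the union is just that shape — 1 connected region. Overall, the cross-section is a single solid region. The nearest boundary edge runs (6.39, 9.56)→(7.39, 8.74); distance from the point to it = 7.04 mm. The point is inside the cross-section and 7.04 mm from the nearest boundary — more than the 0.8 mm shell width (2 × 0.4), so it's in the infill interior.

infill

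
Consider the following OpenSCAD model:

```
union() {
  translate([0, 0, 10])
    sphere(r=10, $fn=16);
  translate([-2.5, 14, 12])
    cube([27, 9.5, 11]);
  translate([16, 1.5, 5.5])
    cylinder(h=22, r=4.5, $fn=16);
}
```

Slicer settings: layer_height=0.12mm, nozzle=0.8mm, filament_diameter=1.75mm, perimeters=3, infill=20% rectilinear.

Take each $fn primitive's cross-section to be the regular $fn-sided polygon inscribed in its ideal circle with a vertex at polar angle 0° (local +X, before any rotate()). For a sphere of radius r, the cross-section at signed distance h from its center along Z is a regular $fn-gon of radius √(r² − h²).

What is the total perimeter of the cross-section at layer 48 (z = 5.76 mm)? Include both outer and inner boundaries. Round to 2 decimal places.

84.63 mm

At z = 5.76 mm: the r=10 sphere contributes a regular 16-gon of circumradius √(10²−4.24²) = 9.057 (perimeter = 2·16·9.057·sin(180°/16) = 56.54 mm); the cube at (-2.5, 14) does not reach this height (z outside [12, 23]); the r=4.5 cylinder at (16, 1.5) contributes a regular 16-gon of circumradius 4.5 (perimeter = 2·16·4.500·sin(180°/16) = 28.09 mm); Taking the union: the 2 present regions are separate (no shared area or edge), so areas and boundary lengths simply add and each stays a separate island — boundary = 84.63 mm. Overall, the cross-section has 2 separate islands. Total boundary length (outer) = 84.63 mm.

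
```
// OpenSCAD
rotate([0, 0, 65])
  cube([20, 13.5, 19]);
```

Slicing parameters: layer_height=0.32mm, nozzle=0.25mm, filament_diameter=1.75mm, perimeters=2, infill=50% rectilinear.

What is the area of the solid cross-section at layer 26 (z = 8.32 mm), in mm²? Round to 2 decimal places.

At z = 8.32 mm: the 20×13.5 cube contributes its full rectangle (area 270.00 mm²); (rotated 65° about Z; rotation is an isometry so areas/perimeters/island counts are preserved). Overall, the cross-section is a single solid region. Net area = 270.00 mm².

270.00 mm²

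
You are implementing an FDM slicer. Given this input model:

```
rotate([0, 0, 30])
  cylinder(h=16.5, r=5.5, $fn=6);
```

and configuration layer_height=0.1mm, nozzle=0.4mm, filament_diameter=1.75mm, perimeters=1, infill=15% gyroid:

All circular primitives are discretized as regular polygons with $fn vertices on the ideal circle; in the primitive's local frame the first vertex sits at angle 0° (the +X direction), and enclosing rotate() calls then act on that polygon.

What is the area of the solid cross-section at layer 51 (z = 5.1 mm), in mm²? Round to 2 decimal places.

78.59 mm²

At z = 5.1 mm: the r=5.5 cylinder gives a regular 6-gon of circumradius 5.5 (constant along its height) (area = (6/2)·5.500²·sin(360°/6) = 78.59 mm²); (whole slice rotated 30° about Z — lengths, areas and connectivity unchanged). Overall, the cross-section is a single solid region. Net area = 78.59 mm².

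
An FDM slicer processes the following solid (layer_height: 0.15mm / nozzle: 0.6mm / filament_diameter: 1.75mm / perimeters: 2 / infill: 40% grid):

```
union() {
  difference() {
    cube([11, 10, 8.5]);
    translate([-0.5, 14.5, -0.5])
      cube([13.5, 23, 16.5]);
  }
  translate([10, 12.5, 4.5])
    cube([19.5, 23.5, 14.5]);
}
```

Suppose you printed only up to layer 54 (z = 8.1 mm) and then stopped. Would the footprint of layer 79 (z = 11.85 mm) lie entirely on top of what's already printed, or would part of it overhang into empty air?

Compare the two slices. At z = 8.1: the cube is present — its section is the full 11×10 rectangle (area 110.00 mm²); the cube at (-0.5, 14.5) (footprint 13.5×23) is included at this height (area 310.50 mm²); Subtracting the remaining from the first: starting from the 11×10 cube (110.00 mm²), the 13.5×23 cube at (-0.5, 14.5) misses the remaining region (no effect) — area = 110.00 mm²; the cube at (10, 12.5) (footprint 19.5×23.5) is included at this height (area 458.25 mm²); Combining (union): the 2 present regions are separate (no shared area or edge), so areas and boundary lengths simply add and each stays a separate island — area = 568.25 mm². At z = 11.85: the cube is absent (z outside [0, 8.5]); the cube at (-0.5, 14.5) is present — its section is the full 13.5×23 rectangle (area 310.50 mm²); Subtracting the remaining from the first: the first operand is absent here, so nothing remains; the cube at (10, 12.5) (footprint 19.5×23.5) is included at this height (area 458.25 mm²); Taking the union: only the 19.5×23.5 cube at (10, 12.5) is present, so the union is just that shape — area = 458.25 mm². Checking containment: the cross-section at z = 11.85 is a subset of the cross-section at z = 8.1.

entirely on top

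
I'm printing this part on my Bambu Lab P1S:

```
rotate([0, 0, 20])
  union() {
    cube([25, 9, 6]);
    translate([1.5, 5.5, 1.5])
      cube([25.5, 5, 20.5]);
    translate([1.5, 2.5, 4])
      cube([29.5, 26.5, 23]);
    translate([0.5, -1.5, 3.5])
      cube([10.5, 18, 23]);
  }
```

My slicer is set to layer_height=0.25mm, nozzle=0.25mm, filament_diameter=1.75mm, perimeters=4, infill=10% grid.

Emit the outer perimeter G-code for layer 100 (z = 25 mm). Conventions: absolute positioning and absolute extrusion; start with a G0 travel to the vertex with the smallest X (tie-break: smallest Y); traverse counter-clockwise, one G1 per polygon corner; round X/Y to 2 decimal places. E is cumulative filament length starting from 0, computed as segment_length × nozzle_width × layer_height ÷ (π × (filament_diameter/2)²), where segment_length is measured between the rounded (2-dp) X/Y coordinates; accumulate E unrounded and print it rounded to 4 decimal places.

At z = 25 mm: the cube does not reach this height (z outside [0, 6]); the cube at (1.5, 5.5) is not intersected at this z (z outside [1.5, 22]); the cube at (1.5, 2.5) is present — its section is the full 29.5×26.5 rectangle; the cube at (0.5, -1.5) is present — its section is the full 10.5×18 rectangle; Taking the union: the regions partially overlap (shared area 133.00 mm²), so overlapping operands fuse into one piece — 1 connected region; (rotated 20° about Z; rotation is an isometry so areas/perimeters/island counts are preserved). The outline is a single polygon with 8 vertices. Extrusion per mm of travel: 0.25 × 0.25 / (π × 0.875²) = 0.025984. Accumulating E over each segment gives final E = 3.1703.

G0 X-8.51 Y27.76 Z25.00
G1 X-4.23 Y16.02 E0.3247
G1 X-5.17 Y15.68 E0.3507
G1 X0.98 Y-1.24 E0.8185
G1 X10.85 Y2.35 E1.0914
G1 X9.48 Y6.11 E1.1954
G1 X28.28 Y12.95 E1.7152
G1 X19.21 Y37.85 E2.4038
G1 X-8.51 Y27.76 E3.1703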